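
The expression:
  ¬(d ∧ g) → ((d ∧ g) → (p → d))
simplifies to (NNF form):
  True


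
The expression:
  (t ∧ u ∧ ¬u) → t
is always true.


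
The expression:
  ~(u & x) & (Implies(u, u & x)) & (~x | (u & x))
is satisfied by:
  {x: False, u: False}


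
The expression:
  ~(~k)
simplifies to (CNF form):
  k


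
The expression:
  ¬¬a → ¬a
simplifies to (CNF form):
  ¬a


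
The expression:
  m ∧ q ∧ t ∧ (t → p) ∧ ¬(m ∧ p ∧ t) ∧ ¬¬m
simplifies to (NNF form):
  False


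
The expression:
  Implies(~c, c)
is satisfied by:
  {c: True}


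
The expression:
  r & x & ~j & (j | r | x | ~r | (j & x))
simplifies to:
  r & x & ~j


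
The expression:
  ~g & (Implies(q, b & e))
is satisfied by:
  {e: True, b: True, g: False, q: False}
  {e: True, g: False, b: False, q: False}
  {b: True, e: False, g: False, q: False}
  {e: False, g: False, b: False, q: False}
  {q: True, e: True, b: True, g: False}


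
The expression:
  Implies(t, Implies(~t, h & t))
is always true.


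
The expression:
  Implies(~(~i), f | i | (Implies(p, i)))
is always true.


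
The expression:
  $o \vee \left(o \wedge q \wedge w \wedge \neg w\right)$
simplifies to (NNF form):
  $o$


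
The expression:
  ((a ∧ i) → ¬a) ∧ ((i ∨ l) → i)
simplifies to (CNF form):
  (i ∨ ¬i) ∧ (i ∨ ¬l) ∧ (¬a ∨ ¬i) ∧ (¬a ∨ ¬l)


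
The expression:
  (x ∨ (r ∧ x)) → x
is always true.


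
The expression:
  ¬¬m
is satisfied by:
  {m: True}


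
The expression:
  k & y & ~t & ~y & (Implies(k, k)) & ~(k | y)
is never true.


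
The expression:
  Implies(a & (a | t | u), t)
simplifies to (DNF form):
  t | ~a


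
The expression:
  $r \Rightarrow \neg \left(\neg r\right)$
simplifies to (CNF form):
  $\text{True}$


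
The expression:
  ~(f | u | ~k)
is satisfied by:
  {k: True, u: False, f: False}


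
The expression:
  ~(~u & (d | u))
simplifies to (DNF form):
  u | ~d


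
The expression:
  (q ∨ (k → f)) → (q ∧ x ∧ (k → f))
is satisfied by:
  {k: True, x: True, f: False, q: False}
  {k: True, x: False, f: False, q: False}
  {q: True, x: True, f: False, k: False}
  {q: True, f: True, x: True, k: False}
  {k: True, q: True, f: True, x: True}


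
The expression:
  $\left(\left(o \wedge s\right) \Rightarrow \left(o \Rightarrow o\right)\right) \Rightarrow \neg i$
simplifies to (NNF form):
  $\neg i$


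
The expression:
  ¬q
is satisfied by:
  {q: False}


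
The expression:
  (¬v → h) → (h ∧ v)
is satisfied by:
  {v: False, h: False}
  {h: True, v: True}


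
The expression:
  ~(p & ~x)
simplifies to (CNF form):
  x | ~p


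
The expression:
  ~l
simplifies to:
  ~l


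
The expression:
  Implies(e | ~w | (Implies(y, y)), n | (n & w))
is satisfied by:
  {n: True}


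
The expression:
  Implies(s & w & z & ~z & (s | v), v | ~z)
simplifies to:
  True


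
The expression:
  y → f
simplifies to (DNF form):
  f ∨ ¬y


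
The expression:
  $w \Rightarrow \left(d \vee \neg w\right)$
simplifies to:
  $d \vee \neg w$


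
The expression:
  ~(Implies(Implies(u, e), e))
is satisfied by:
  {u: False, e: False}


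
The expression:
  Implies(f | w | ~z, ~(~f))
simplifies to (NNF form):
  f | (z & ~w)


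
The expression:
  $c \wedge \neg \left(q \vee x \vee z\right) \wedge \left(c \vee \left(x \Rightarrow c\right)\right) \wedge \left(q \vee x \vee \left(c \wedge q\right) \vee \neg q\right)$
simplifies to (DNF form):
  $c \wedge \neg q \wedge \neg x \wedge \neg z$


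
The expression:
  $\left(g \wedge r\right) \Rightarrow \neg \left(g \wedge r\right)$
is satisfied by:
  {g: False, r: False}
  {r: True, g: False}
  {g: True, r: False}


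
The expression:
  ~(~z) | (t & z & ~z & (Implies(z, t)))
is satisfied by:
  {z: True}


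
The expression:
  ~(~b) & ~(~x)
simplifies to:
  b & x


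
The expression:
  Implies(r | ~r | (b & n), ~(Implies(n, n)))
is never true.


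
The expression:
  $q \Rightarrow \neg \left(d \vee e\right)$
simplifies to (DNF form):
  $\left(\neg d \wedge \neg e\right) \vee \neg q$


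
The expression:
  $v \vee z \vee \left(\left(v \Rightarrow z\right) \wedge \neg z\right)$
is always true.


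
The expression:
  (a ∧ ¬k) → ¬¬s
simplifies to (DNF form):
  k ∨ s ∨ ¬a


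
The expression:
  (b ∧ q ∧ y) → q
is always true.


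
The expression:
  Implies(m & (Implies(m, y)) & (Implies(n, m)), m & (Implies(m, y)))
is always true.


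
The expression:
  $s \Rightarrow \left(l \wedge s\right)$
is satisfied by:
  {l: True, s: False}
  {s: False, l: False}
  {s: True, l: True}


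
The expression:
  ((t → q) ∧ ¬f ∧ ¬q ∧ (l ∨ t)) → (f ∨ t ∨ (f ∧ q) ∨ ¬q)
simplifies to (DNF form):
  True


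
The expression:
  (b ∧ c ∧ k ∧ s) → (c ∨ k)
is always true.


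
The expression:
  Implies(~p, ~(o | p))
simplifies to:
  p | ~o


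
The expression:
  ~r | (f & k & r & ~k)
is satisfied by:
  {r: False}


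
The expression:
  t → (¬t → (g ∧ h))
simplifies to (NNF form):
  True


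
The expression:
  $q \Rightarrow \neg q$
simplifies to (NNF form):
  $\neg q$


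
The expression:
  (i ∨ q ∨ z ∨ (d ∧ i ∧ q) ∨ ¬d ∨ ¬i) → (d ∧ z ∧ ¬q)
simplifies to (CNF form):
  d ∧ z ∧ ¬q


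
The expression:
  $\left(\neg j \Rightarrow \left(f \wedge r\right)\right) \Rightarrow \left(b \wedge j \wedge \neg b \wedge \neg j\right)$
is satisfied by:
  {r: False, j: False, f: False}
  {f: True, r: False, j: False}
  {r: True, f: False, j: False}


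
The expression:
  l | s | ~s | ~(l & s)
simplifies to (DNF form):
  True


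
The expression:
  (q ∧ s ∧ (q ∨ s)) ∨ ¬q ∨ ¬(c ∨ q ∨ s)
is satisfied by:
  {s: True, q: False}
  {q: False, s: False}
  {q: True, s: True}


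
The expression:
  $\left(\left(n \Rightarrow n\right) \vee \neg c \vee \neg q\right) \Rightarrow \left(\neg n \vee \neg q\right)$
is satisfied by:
  {q: False, n: False}
  {n: True, q: False}
  {q: True, n: False}


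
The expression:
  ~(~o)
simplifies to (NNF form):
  o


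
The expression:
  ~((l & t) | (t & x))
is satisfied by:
  {l: False, t: False, x: False}
  {x: True, l: False, t: False}
  {l: True, x: False, t: False}
  {x: True, l: True, t: False}
  {t: True, x: False, l: False}


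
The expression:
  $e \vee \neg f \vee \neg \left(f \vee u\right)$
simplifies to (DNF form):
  $e \vee \neg f$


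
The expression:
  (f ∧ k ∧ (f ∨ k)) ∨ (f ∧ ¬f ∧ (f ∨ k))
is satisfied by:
  {f: True, k: True}


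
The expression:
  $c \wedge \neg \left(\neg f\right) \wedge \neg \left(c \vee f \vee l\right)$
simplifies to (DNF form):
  $\text{False}$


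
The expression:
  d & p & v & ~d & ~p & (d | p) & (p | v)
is never true.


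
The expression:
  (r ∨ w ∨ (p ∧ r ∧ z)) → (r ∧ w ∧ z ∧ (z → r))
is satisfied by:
  {z: True, r: False, w: False}
  {r: False, w: False, z: False}
  {z: True, w: True, r: True}


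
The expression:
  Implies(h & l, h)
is always true.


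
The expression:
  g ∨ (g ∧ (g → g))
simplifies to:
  g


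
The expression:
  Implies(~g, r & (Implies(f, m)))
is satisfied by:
  {m: True, g: True, r: True, f: False}
  {g: True, r: True, m: False, f: False}
  {f: True, m: True, g: True, r: True}
  {f: True, g: True, r: True, m: False}
  {g: True, m: True, f: False, r: False}
  {g: True, f: False, r: False, m: False}
  {m: True, g: True, f: True, r: False}
  {g: True, f: True, m: False, r: False}
  {m: True, r: True, f: False, g: False}
  {r: True, f: False, g: False, m: False}
  {m: True, f: True, r: True, g: False}


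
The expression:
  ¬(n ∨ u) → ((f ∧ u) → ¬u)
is always true.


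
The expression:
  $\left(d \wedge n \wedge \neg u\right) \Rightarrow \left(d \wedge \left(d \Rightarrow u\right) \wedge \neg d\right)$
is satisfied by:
  {u: True, d: False, n: False}
  {u: False, d: False, n: False}
  {n: True, u: True, d: False}
  {n: True, u: False, d: False}
  {d: True, u: True, n: False}
  {d: True, u: False, n: False}
  {d: True, n: True, u: True}


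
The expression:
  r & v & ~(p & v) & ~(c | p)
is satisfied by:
  {r: True, v: True, c: False, p: False}


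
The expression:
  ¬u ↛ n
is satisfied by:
  {n: True, u: False}
  {u: False, n: False}
  {u: True, n: True}


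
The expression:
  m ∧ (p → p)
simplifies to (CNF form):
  m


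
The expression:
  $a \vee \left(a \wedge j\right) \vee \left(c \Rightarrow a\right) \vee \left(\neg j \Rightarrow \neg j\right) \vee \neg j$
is always true.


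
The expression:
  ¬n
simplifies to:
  ¬n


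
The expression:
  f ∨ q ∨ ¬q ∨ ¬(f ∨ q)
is always true.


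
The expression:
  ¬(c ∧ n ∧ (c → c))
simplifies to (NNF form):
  ¬c ∨ ¬n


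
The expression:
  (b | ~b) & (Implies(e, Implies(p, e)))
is always true.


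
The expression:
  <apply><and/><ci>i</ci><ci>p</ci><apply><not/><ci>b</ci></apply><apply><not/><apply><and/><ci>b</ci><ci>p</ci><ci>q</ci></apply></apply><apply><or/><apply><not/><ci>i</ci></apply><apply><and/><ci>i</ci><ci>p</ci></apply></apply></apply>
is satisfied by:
  {i: True, p: True, b: False}


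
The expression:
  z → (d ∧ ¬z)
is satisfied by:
  {z: False}


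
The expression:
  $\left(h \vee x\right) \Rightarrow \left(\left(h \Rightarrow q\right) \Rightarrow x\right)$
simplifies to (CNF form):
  $x \vee \neg h \vee \neg q$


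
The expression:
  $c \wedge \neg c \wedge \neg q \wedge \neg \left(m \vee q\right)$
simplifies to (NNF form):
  $\text{False}$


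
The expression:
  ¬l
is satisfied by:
  {l: False}


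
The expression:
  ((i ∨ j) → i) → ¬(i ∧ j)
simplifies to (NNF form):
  ¬i ∨ ¬j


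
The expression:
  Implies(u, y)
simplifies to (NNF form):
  y | ~u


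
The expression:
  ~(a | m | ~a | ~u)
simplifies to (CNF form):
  False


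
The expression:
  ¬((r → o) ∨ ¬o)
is never true.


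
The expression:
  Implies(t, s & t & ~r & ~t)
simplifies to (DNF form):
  ~t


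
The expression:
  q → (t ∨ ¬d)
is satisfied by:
  {t: True, q: False, d: False}
  {q: False, d: False, t: False}
  {d: True, t: True, q: False}
  {d: True, q: False, t: False}
  {t: True, q: True, d: False}
  {q: True, t: False, d: False}
  {d: True, q: True, t: True}


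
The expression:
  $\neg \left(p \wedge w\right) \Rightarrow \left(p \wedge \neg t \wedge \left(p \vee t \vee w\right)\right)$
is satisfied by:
  {p: True, w: True, t: False}
  {p: True, w: False, t: False}
  {p: True, t: True, w: True}


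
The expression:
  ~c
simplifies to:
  ~c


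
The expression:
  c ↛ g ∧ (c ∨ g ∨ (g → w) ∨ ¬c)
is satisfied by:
  {c: True, g: False}


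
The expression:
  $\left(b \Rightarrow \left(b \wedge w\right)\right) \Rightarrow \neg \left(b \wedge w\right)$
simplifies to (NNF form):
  $\neg b \vee \neg w$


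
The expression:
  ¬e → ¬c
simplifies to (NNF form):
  e ∨ ¬c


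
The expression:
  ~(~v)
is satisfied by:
  {v: True}


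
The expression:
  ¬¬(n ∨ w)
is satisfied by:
  {n: True, w: True}
  {n: True, w: False}
  {w: True, n: False}


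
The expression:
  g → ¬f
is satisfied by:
  {g: False, f: False}
  {f: True, g: False}
  {g: True, f: False}


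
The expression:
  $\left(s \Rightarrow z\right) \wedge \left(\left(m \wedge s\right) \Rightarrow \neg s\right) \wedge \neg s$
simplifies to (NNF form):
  $\neg s$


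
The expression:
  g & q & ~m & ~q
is never true.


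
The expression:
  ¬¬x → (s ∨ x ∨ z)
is always true.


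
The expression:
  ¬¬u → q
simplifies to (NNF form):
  q ∨ ¬u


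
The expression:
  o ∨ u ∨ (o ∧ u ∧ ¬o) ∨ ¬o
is always true.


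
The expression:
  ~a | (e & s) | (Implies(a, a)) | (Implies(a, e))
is always true.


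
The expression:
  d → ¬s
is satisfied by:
  {s: False, d: False}
  {d: True, s: False}
  {s: True, d: False}


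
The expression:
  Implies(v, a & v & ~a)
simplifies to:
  ~v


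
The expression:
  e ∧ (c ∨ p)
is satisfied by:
  {e: True, c: True, p: True}
  {e: True, c: True, p: False}
  {e: True, p: True, c: False}


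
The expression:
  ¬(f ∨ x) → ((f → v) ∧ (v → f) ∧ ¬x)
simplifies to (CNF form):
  f ∨ x ∨ ¬v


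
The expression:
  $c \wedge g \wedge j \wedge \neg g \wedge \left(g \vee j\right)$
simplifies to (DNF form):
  $\text{False}$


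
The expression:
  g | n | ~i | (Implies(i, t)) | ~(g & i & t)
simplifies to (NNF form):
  True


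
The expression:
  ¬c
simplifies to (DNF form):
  ¬c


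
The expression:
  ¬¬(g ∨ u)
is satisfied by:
  {g: True, u: True}
  {g: True, u: False}
  {u: True, g: False}


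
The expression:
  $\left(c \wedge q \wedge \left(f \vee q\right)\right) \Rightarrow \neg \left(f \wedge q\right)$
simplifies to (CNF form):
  $\neg c \vee \neg f \vee \neg q$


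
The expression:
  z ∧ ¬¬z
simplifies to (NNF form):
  z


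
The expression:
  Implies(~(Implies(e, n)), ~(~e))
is always true.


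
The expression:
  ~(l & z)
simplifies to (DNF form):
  ~l | ~z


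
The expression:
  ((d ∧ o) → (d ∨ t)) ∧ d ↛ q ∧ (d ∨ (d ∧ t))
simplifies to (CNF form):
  d ∧ ¬q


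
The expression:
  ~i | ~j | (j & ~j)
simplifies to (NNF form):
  ~i | ~j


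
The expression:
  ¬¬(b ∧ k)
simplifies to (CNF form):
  b ∧ k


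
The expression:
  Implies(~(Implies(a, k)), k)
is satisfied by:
  {k: True, a: False}
  {a: False, k: False}
  {a: True, k: True}


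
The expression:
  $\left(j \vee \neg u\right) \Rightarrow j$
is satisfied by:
  {u: True, j: True}
  {u: True, j: False}
  {j: True, u: False}


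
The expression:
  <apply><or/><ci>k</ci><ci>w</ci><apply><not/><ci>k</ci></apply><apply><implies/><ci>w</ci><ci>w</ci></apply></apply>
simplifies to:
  <true/>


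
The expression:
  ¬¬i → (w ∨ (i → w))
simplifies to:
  w ∨ ¬i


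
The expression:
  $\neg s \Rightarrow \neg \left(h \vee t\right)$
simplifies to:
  $s \vee \left(\neg h \wedge \neg t\right)$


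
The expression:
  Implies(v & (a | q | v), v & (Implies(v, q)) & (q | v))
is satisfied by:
  {q: True, v: False}
  {v: False, q: False}
  {v: True, q: True}


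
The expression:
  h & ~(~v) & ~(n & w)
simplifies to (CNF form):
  h & v & (~n | ~w)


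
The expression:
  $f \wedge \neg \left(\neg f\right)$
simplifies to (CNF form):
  $f$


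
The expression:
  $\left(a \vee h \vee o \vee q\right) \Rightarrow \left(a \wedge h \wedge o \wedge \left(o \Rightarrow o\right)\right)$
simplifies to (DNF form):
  $\left(a \wedge h \wedge o\right) \vee \left(a \wedge h \wedge \neg h\right) \vee \left(a \wedge o \wedge \neg a\right) \vee \left(a \wedge \neg a \wedge \neg h\right) \vee \left(a \wedge h \wedge o \wedge \neg o\right) \vee \left(a \wedge h \wedge o \wedge \neg q\right) \vee \left(a \wedge h \wedge \neg h \wedge \neg o\right) \vee \left(a \wedge h \wedge \neg h \wedge \neg q\right) \vee \left(a \wedge o \wedge \neg a \wedge \neg o\right) \vee \left(a \wedge o \wedge \neg a \wedge \neg q\right) \vee \left(a \wedge \neg a \wedge \neg h \wedge \neg o\right) \vee \left(a \wedge \neg a \wedge \neg h \wedge \neg q\right) \vee \left(h \wedge o \wedge \neg o \wedge \neg q\right) \vee \left(h \wedge \neg h \wedge \neg o \wedge \neg q\right) \vee \left(o \wedge \neg a \wedge \neg o \wedge \neg q\right) \vee \left(\neg a \wedge \neg h \wedge \neg o \wedge \neg q\right)$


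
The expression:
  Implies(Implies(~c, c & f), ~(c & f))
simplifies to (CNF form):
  ~c | ~f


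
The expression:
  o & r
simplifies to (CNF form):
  o & r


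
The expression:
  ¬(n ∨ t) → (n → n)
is always true.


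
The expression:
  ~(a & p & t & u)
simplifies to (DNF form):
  ~a | ~p | ~t | ~u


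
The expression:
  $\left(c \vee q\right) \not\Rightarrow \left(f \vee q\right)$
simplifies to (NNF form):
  $c \wedge \neg f \wedge \neg q$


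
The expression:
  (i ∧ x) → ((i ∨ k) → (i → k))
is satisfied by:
  {k: True, x: False, i: False}
  {k: False, x: False, i: False}
  {i: True, k: True, x: False}
  {i: True, k: False, x: False}
  {x: True, k: True, i: False}
  {x: True, k: False, i: False}
  {x: True, i: True, k: True}


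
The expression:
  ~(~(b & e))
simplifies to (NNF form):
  b & e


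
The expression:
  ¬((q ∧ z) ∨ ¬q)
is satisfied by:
  {q: True, z: False}


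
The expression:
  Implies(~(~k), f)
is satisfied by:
  {f: True, k: False}
  {k: False, f: False}
  {k: True, f: True}


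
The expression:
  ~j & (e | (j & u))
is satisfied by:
  {e: True, j: False}


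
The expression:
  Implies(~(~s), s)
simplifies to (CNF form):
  True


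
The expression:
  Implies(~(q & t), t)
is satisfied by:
  {t: True}


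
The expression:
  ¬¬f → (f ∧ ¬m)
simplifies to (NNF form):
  ¬f ∨ ¬m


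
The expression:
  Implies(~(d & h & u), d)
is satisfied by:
  {d: True}


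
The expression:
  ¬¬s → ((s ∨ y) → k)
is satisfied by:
  {k: True, s: False}
  {s: False, k: False}
  {s: True, k: True}


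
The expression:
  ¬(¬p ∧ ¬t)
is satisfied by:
  {t: True, p: True}
  {t: True, p: False}
  {p: True, t: False}


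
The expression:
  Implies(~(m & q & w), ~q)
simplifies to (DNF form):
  ~q | (m & w)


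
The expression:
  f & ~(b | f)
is never true.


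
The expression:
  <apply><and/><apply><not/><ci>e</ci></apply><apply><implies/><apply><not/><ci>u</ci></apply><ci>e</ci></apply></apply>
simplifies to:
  <apply><and/><ci>u</ci><apply><not/><ci>e</ci></apply></apply>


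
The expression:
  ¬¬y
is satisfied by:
  {y: True}


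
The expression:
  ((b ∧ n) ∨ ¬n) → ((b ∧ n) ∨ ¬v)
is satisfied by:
  {n: True, v: False}
  {v: False, n: False}
  {v: True, n: True}


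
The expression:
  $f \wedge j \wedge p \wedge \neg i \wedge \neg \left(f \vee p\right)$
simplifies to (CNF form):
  $\text{False}$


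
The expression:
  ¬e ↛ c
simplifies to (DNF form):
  c ∨ ¬e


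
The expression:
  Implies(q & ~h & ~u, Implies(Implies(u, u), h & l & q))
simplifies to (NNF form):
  h | u | ~q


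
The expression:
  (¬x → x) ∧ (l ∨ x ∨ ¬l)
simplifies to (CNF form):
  x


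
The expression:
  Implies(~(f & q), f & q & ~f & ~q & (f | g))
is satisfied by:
  {f: True, q: True}


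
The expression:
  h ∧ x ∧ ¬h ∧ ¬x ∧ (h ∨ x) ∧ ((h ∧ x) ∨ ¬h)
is never true.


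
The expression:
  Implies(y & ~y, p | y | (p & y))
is always true.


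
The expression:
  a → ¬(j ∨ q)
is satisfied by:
  {q: False, a: False, j: False}
  {j: True, q: False, a: False}
  {q: True, j: False, a: False}
  {j: True, q: True, a: False}
  {a: True, j: False, q: False}


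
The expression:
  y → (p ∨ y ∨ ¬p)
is always true.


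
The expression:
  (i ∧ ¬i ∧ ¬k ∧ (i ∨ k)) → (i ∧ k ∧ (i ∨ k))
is always true.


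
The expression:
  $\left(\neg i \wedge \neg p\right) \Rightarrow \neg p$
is always true.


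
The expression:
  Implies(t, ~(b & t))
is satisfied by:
  {t: False, b: False}
  {b: True, t: False}
  {t: True, b: False}


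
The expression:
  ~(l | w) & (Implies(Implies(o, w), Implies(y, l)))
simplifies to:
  ~l & ~w & (o | ~y)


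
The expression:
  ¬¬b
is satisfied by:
  {b: True}


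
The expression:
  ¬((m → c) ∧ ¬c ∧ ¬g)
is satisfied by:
  {c: True, m: True, g: True}
  {c: True, m: True, g: False}
  {c: True, g: True, m: False}
  {c: True, g: False, m: False}
  {m: True, g: True, c: False}
  {m: True, g: False, c: False}
  {g: True, m: False, c: False}


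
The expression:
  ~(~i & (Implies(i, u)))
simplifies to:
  i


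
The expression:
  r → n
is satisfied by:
  {n: True, r: False}
  {r: False, n: False}
  {r: True, n: True}


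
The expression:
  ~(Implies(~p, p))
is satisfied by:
  {p: False}


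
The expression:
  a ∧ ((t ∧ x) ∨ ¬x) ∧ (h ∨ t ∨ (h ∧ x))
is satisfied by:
  {a: True, t: True, h: True, x: False}
  {a: True, t: True, x: False, h: False}
  {a: True, t: True, h: True, x: True}
  {a: True, t: True, x: True, h: False}
  {a: True, h: True, x: False, t: False}


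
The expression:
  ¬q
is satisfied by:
  {q: False}


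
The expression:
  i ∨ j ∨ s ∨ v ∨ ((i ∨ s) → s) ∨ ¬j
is always true.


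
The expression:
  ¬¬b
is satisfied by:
  {b: True}


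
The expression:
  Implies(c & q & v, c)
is always true.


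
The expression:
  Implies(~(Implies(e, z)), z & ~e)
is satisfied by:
  {z: True, e: False}
  {e: False, z: False}
  {e: True, z: True}


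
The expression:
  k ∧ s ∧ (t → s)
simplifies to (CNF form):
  k ∧ s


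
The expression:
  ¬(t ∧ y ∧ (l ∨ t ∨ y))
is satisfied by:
  {t: False, y: False}
  {y: True, t: False}
  {t: True, y: False}


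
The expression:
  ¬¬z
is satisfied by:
  {z: True}


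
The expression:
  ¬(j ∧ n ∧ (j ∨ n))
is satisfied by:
  {n: False, j: False}
  {j: True, n: False}
  {n: True, j: False}


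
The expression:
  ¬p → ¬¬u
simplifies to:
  p ∨ u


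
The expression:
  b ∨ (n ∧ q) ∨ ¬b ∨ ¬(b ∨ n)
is always true.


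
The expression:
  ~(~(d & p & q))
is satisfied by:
  {p: True, d: True, q: True}


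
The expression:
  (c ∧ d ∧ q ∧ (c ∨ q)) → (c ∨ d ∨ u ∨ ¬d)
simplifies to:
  True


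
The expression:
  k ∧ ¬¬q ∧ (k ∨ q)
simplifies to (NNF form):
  k ∧ q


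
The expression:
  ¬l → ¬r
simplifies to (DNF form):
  l ∨ ¬r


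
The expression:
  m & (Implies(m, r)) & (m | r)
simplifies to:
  m & r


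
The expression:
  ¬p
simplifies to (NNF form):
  ¬p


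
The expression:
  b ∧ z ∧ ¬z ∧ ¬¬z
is never true.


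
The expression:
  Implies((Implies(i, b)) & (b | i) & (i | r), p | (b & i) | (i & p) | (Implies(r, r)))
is always true.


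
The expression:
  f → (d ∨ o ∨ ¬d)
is always true.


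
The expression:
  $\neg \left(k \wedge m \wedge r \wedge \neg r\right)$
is always true.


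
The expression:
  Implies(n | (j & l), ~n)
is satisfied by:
  {n: False}


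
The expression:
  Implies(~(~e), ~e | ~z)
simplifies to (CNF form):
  ~e | ~z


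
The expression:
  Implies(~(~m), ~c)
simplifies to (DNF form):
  ~c | ~m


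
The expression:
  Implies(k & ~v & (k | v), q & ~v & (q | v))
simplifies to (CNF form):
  q | v | ~k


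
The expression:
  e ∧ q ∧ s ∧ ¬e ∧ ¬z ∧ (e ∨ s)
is never true.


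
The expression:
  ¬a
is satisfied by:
  {a: False}


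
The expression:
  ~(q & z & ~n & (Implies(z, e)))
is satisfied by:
  {n: True, e: False, q: False, z: False}
  {n: False, e: False, q: False, z: False}
  {n: True, z: True, e: False, q: False}
  {z: True, n: False, e: False, q: False}
  {n: True, q: True, z: False, e: False}
  {q: True, z: False, e: False, n: False}
  {n: True, z: True, q: True, e: False}
  {z: True, q: True, n: False, e: False}
  {n: True, e: True, z: False, q: False}
  {e: True, z: False, q: False, n: False}
  {n: True, z: True, e: True, q: False}
  {z: True, e: True, n: False, q: False}
  {n: True, q: True, e: True, z: False}
  {q: True, e: True, z: False, n: False}
  {n: True, z: True, q: True, e: True}


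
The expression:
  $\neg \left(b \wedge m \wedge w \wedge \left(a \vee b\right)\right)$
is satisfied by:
  {w: False, m: False, b: False}
  {b: True, w: False, m: False}
  {m: True, w: False, b: False}
  {b: True, m: True, w: False}
  {w: True, b: False, m: False}
  {b: True, w: True, m: False}
  {m: True, w: True, b: False}


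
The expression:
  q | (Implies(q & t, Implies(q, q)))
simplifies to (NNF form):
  True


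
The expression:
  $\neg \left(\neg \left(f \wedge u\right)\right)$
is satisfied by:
  {u: True, f: True}


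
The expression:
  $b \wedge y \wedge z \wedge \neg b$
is never true.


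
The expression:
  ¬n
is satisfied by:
  {n: False}


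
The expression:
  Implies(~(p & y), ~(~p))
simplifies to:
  p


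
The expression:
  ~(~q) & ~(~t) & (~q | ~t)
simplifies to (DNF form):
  False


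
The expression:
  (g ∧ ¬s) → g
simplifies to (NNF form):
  True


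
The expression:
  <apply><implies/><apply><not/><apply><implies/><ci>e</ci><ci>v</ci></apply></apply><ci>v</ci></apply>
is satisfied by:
  {v: True, e: False}
  {e: False, v: False}
  {e: True, v: True}


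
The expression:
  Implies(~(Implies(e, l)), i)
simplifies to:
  i | l | ~e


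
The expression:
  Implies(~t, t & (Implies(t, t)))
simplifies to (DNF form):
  t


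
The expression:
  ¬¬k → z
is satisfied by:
  {z: True, k: False}
  {k: False, z: False}
  {k: True, z: True}


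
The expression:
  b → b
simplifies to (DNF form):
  True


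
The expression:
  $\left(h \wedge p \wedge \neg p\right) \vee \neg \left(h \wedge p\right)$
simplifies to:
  $\neg h \vee \neg p$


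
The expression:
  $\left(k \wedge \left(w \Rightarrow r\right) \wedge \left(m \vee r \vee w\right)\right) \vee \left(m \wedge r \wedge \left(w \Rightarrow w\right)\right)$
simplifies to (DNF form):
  $\left(k \wedge r\right) \vee \left(m \wedge r\right) \vee \left(k \wedge m \wedge r\right) \vee \left(k \wedge m \wedge \neg w\right) \vee \left(k \wedge r \wedge \neg w\right) \vee \left(m \wedge r \wedge \neg w\right) \vee \left(k \wedge m \wedge r \wedge \neg w\right)$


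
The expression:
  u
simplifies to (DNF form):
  u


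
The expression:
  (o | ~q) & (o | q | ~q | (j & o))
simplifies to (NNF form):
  o | ~q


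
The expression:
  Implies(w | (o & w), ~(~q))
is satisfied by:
  {q: True, w: False}
  {w: False, q: False}
  {w: True, q: True}


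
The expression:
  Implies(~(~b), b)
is always true.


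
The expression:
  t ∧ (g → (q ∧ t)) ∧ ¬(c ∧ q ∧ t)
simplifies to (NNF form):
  t ∧ (q ∨ ¬g) ∧ (¬c ∨ ¬q)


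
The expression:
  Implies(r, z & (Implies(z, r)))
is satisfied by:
  {z: True, r: False}
  {r: False, z: False}
  {r: True, z: True}


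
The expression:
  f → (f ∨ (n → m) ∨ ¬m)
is always true.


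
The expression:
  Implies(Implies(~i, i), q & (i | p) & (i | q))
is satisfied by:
  {q: True, i: False}
  {i: False, q: False}
  {i: True, q: True}


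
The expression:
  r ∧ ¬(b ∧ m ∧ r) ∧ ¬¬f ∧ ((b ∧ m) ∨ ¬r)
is never true.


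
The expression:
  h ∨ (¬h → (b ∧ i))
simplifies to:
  h ∨ (b ∧ i)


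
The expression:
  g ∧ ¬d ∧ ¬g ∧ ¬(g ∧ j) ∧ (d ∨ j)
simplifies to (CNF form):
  False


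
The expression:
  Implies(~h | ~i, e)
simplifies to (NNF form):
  e | (h & i)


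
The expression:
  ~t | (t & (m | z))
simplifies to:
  m | z | ~t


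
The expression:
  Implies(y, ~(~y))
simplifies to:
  True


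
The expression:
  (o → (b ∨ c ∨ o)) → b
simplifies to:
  b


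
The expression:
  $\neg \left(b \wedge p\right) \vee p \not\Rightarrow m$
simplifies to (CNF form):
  $\neg b \vee \neg m \vee \neg p$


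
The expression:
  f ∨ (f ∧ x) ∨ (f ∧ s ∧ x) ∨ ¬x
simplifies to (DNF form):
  f ∨ ¬x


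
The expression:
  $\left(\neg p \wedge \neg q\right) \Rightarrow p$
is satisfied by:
  {q: True, p: True}
  {q: True, p: False}
  {p: True, q: False}


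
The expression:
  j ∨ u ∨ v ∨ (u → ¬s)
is always true.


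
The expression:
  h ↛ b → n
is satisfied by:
  {n: True, b: True, h: False}
  {n: True, h: False, b: False}
  {b: True, h: False, n: False}
  {b: False, h: False, n: False}
  {n: True, b: True, h: True}
  {n: True, h: True, b: False}
  {b: True, h: True, n: False}


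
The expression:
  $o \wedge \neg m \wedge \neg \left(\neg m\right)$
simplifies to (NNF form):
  $\text{False}$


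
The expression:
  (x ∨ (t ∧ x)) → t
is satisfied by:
  {t: True, x: False}
  {x: False, t: False}
  {x: True, t: True}


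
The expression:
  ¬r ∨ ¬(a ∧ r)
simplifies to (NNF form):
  ¬a ∨ ¬r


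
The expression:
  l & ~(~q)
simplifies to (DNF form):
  l & q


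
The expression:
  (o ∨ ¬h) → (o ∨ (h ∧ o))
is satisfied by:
  {o: True, h: True}
  {o: True, h: False}
  {h: True, o: False}


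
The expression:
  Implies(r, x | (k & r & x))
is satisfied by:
  {x: True, r: False}
  {r: False, x: False}
  {r: True, x: True}


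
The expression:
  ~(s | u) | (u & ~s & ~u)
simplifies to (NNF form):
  ~s & ~u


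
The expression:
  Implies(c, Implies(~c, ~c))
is always true.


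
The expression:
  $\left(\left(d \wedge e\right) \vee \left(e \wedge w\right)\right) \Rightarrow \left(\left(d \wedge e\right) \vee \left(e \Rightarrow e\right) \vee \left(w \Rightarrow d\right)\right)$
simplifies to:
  $\text{True}$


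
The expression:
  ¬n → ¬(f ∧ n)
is always true.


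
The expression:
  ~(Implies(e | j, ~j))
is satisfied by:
  {j: True}


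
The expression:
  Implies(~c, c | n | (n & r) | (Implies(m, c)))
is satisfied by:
  {n: True, c: True, m: False}
  {n: True, m: False, c: False}
  {c: True, m: False, n: False}
  {c: False, m: False, n: False}
  {n: True, c: True, m: True}
  {n: True, m: True, c: False}
  {c: True, m: True, n: False}


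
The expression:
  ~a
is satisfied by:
  {a: False}


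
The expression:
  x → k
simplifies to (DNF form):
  k ∨ ¬x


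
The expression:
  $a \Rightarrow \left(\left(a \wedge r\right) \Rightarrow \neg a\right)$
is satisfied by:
  {a: False, r: False}
  {r: True, a: False}
  {a: True, r: False}


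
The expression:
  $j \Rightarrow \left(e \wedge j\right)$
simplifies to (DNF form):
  $e \vee \neg j$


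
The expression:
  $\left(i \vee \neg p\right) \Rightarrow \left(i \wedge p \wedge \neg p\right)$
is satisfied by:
  {p: True, i: False}


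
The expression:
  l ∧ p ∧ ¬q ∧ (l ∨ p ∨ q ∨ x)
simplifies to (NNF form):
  l ∧ p ∧ ¬q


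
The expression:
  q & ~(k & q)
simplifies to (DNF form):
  q & ~k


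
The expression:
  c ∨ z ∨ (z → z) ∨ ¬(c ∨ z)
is always true.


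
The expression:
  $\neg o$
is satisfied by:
  {o: False}


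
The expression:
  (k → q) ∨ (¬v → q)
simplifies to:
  q ∨ v ∨ ¬k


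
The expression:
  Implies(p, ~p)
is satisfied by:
  {p: False}


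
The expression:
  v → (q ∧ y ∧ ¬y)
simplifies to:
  ¬v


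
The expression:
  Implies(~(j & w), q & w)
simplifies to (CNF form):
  w & (j | q)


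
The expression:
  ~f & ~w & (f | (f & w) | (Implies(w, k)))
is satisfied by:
  {w: False, f: False}


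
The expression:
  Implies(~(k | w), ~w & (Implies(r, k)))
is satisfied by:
  {k: True, w: True, r: False}
  {k: True, w: False, r: False}
  {w: True, k: False, r: False}
  {k: False, w: False, r: False}
  {r: True, k: True, w: True}
  {r: True, k: True, w: False}
  {r: True, w: True, k: False}


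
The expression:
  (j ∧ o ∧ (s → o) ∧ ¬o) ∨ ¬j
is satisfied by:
  {j: False}


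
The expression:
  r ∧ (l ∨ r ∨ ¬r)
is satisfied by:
  {r: True}


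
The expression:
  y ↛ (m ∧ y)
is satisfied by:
  {y: True, m: False}


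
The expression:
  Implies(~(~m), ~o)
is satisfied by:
  {m: False, o: False}
  {o: True, m: False}
  {m: True, o: False}


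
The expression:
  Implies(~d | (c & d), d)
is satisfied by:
  {d: True}


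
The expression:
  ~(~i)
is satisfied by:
  {i: True}


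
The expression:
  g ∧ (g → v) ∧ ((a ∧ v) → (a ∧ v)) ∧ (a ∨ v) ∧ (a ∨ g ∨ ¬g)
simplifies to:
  g ∧ v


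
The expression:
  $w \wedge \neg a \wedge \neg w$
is never true.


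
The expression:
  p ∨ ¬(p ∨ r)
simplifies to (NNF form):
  p ∨ ¬r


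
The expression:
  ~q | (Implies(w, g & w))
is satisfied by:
  {g: True, w: False, q: False}
  {w: False, q: False, g: False}
  {g: True, q: True, w: False}
  {q: True, w: False, g: False}
  {g: True, w: True, q: False}
  {w: True, g: False, q: False}
  {g: True, q: True, w: True}


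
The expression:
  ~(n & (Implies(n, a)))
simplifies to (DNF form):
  ~a | ~n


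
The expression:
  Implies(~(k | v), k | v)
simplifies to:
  k | v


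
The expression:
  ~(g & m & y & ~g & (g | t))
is always true.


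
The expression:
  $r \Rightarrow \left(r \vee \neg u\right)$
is always true.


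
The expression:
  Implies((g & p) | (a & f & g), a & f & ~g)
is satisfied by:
  {a: False, f: False, g: False, p: False}
  {f: True, p: False, a: False, g: False}
  {a: True, p: False, f: False, g: False}
  {f: True, a: True, p: False, g: False}
  {p: True, a: False, f: False, g: False}
  {p: True, f: True, a: False, g: False}
  {p: True, a: True, f: False, g: False}
  {p: True, f: True, a: True, g: False}
  {g: True, p: False, a: False, f: False}
  {g: True, f: True, p: False, a: False}
  {g: True, a: True, p: False, f: False}


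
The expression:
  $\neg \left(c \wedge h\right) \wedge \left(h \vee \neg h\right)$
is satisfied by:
  {h: False, c: False}
  {c: True, h: False}
  {h: True, c: False}


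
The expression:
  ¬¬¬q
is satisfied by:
  {q: False}


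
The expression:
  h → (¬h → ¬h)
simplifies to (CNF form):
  True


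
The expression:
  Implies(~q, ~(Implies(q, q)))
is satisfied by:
  {q: True}


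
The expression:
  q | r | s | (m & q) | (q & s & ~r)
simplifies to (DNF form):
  q | r | s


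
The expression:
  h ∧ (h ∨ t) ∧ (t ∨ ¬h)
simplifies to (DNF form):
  h ∧ t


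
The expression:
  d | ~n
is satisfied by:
  {d: True, n: False}
  {n: False, d: False}
  {n: True, d: True}


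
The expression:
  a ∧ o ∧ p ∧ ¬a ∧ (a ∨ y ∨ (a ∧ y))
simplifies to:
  False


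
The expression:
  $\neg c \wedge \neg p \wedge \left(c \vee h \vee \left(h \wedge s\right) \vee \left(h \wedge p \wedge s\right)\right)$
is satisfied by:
  {h: True, p: False, c: False}


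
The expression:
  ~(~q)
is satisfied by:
  {q: True}


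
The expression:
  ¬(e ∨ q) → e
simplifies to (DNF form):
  e ∨ q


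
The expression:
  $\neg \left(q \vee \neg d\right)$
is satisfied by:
  {d: True, q: False}


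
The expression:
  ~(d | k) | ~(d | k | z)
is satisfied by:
  {d: False, k: False}


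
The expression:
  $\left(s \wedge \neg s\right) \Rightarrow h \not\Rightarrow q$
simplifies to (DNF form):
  $\text{True}$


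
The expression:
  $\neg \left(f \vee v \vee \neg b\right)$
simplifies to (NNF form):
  $b \wedge \neg f \wedge \neg v$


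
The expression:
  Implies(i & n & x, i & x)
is always true.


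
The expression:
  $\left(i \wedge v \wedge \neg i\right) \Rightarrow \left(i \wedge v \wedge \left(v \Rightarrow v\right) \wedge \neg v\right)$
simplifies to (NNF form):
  $\text{True}$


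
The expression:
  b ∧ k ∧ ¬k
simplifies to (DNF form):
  False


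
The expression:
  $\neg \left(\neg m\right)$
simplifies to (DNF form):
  $m$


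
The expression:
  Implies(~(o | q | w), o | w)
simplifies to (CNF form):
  o | q | w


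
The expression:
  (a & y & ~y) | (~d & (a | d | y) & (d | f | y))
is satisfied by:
  {y: True, f: True, a: True, d: False}
  {y: True, f: True, a: False, d: False}
  {y: True, a: True, f: False, d: False}
  {y: True, a: False, f: False, d: False}
  {f: True, a: True, y: False, d: False}


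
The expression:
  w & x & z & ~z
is never true.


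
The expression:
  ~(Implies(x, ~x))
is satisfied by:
  {x: True}


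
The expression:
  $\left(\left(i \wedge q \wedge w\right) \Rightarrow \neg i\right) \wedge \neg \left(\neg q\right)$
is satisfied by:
  {q: True, w: False, i: False}
  {i: True, q: True, w: False}
  {w: True, q: True, i: False}


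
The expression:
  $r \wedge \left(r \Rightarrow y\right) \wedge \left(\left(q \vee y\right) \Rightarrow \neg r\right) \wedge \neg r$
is never true.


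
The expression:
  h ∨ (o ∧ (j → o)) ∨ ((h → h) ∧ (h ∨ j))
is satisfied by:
  {o: True, h: True, j: True}
  {o: True, h: True, j: False}
  {o: True, j: True, h: False}
  {o: True, j: False, h: False}
  {h: True, j: True, o: False}
  {h: True, j: False, o: False}
  {j: True, h: False, o: False}


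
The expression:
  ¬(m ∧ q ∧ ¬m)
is always true.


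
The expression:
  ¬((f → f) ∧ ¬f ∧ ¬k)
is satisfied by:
  {k: True, f: True}
  {k: True, f: False}
  {f: True, k: False}


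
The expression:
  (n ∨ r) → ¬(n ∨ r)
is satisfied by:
  {n: False, r: False}


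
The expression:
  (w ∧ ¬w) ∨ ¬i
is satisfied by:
  {i: False}


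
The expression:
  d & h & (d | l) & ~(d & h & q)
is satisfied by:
  {h: True, d: True, q: False}


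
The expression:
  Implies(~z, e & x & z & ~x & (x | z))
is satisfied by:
  {z: True}


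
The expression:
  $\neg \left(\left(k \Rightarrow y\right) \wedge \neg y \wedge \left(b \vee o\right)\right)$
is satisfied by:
  {y: True, k: True, o: False, b: False}
  {y: True, b: True, k: True, o: False}
  {y: True, k: True, o: True, b: False}
  {y: True, b: True, k: True, o: True}
  {y: True, o: False, k: False, b: False}
  {y: True, b: True, o: False, k: False}
  {y: True, o: True, k: False, b: False}
  {y: True, b: True, o: True, k: False}
  {k: True, b: False, o: False, y: False}
  {b: True, k: True, o: False, y: False}
  {k: True, o: True, b: False, y: False}
  {b: True, k: True, o: True, y: False}
  {b: False, o: False, k: False, y: False}


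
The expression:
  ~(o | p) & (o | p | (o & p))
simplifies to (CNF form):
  False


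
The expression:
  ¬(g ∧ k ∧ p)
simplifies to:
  ¬g ∨ ¬k ∨ ¬p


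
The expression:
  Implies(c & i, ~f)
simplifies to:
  ~c | ~f | ~i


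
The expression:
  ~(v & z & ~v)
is always true.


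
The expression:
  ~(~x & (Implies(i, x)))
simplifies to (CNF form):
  i | x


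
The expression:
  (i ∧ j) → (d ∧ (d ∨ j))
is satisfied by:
  {d: True, i: False, j: False}
  {d: False, i: False, j: False}
  {j: True, d: True, i: False}
  {j: True, d: False, i: False}
  {i: True, d: True, j: False}
  {i: True, d: False, j: False}
  {i: True, j: True, d: True}


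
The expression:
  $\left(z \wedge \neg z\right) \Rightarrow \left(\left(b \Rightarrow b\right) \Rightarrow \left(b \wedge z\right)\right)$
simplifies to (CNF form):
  $\text{True}$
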